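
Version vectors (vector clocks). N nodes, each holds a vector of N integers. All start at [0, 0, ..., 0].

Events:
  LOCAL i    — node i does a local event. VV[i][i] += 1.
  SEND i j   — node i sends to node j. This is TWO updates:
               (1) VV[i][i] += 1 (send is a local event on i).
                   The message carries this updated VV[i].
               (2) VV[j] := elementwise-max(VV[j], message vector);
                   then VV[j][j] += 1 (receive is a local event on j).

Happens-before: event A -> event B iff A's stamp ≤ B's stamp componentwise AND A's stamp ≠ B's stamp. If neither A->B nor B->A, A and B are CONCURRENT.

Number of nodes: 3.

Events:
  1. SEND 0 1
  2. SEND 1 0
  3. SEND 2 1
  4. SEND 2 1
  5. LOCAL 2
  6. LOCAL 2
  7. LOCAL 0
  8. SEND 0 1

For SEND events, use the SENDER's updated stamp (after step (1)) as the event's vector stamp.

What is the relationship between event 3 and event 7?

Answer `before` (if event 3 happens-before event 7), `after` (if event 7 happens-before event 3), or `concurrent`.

Initial: VV[0]=[0, 0, 0]
Initial: VV[1]=[0, 0, 0]
Initial: VV[2]=[0, 0, 0]
Event 1: SEND 0->1: VV[0][0]++ -> VV[0]=[1, 0, 0], msg_vec=[1, 0, 0]; VV[1]=max(VV[1],msg_vec) then VV[1][1]++ -> VV[1]=[1, 1, 0]
Event 2: SEND 1->0: VV[1][1]++ -> VV[1]=[1, 2, 0], msg_vec=[1, 2, 0]; VV[0]=max(VV[0],msg_vec) then VV[0][0]++ -> VV[0]=[2, 2, 0]
Event 3: SEND 2->1: VV[2][2]++ -> VV[2]=[0, 0, 1], msg_vec=[0, 0, 1]; VV[1]=max(VV[1],msg_vec) then VV[1][1]++ -> VV[1]=[1, 3, 1]
Event 4: SEND 2->1: VV[2][2]++ -> VV[2]=[0, 0, 2], msg_vec=[0, 0, 2]; VV[1]=max(VV[1],msg_vec) then VV[1][1]++ -> VV[1]=[1, 4, 2]
Event 5: LOCAL 2: VV[2][2]++ -> VV[2]=[0, 0, 3]
Event 6: LOCAL 2: VV[2][2]++ -> VV[2]=[0, 0, 4]
Event 7: LOCAL 0: VV[0][0]++ -> VV[0]=[3, 2, 0]
Event 8: SEND 0->1: VV[0][0]++ -> VV[0]=[4, 2, 0], msg_vec=[4, 2, 0]; VV[1]=max(VV[1],msg_vec) then VV[1][1]++ -> VV[1]=[4, 5, 2]
Event 3 stamp: [0, 0, 1]
Event 7 stamp: [3, 2, 0]
[0, 0, 1] <= [3, 2, 0]? False
[3, 2, 0] <= [0, 0, 1]? False
Relation: concurrent

Answer: concurrent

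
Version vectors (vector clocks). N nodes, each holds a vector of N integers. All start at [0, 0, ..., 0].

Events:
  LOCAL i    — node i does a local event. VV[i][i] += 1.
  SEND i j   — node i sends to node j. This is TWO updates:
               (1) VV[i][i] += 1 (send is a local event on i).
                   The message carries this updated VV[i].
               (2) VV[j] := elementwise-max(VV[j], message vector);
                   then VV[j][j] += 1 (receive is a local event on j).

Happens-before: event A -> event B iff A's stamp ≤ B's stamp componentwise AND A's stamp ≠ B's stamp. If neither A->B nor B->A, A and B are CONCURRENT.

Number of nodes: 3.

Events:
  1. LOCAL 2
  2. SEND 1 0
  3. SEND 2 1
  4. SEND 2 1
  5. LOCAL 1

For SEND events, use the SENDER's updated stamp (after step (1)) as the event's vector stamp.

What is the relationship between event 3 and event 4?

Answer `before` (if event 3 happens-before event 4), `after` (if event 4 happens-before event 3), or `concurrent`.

Answer: before

Derivation:
Initial: VV[0]=[0, 0, 0]
Initial: VV[1]=[0, 0, 0]
Initial: VV[2]=[0, 0, 0]
Event 1: LOCAL 2: VV[2][2]++ -> VV[2]=[0, 0, 1]
Event 2: SEND 1->0: VV[1][1]++ -> VV[1]=[0, 1, 0], msg_vec=[0, 1, 0]; VV[0]=max(VV[0],msg_vec) then VV[0][0]++ -> VV[0]=[1, 1, 0]
Event 3: SEND 2->1: VV[2][2]++ -> VV[2]=[0, 0, 2], msg_vec=[0, 0, 2]; VV[1]=max(VV[1],msg_vec) then VV[1][1]++ -> VV[1]=[0, 2, 2]
Event 4: SEND 2->1: VV[2][2]++ -> VV[2]=[0, 0, 3], msg_vec=[0, 0, 3]; VV[1]=max(VV[1],msg_vec) then VV[1][1]++ -> VV[1]=[0, 3, 3]
Event 5: LOCAL 1: VV[1][1]++ -> VV[1]=[0, 4, 3]
Event 3 stamp: [0, 0, 2]
Event 4 stamp: [0, 0, 3]
[0, 0, 2] <= [0, 0, 3]? True
[0, 0, 3] <= [0, 0, 2]? False
Relation: before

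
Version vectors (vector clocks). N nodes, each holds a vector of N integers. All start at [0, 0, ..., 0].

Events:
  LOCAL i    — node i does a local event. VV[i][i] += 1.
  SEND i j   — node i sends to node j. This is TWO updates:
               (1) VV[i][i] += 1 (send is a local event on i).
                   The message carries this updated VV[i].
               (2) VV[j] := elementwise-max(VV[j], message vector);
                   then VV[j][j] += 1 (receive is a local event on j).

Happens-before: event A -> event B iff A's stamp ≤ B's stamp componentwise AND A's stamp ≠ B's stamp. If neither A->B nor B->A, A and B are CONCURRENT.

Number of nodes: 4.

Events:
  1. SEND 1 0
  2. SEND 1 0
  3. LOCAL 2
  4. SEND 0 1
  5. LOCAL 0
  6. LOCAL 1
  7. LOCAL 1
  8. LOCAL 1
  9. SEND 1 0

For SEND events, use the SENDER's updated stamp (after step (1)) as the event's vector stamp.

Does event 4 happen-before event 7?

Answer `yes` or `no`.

Answer: yes

Derivation:
Initial: VV[0]=[0, 0, 0, 0]
Initial: VV[1]=[0, 0, 0, 0]
Initial: VV[2]=[0, 0, 0, 0]
Initial: VV[3]=[0, 0, 0, 0]
Event 1: SEND 1->0: VV[1][1]++ -> VV[1]=[0, 1, 0, 0], msg_vec=[0, 1, 0, 0]; VV[0]=max(VV[0],msg_vec) then VV[0][0]++ -> VV[0]=[1, 1, 0, 0]
Event 2: SEND 1->0: VV[1][1]++ -> VV[1]=[0, 2, 0, 0], msg_vec=[0, 2, 0, 0]; VV[0]=max(VV[0],msg_vec) then VV[0][0]++ -> VV[0]=[2, 2, 0, 0]
Event 3: LOCAL 2: VV[2][2]++ -> VV[2]=[0, 0, 1, 0]
Event 4: SEND 0->1: VV[0][0]++ -> VV[0]=[3, 2, 0, 0], msg_vec=[3, 2, 0, 0]; VV[1]=max(VV[1],msg_vec) then VV[1][1]++ -> VV[1]=[3, 3, 0, 0]
Event 5: LOCAL 0: VV[0][0]++ -> VV[0]=[4, 2, 0, 0]
Event 6: LOCAL 1: VV[1][1]++ -> VV[1]=[3, 4, 0, 0]
Event 7: LOCAL 1: VV[1][1]++ -> VV[1]=[3, 5, 0, 0]
Event 8: LOCAL 1: VV[1][1]++ -> VV[1]=[3, 6, 0, 0]
Event 9: SEND 1->0: VV[1][1]++ -> VV[1]=[3, 7, 0, 0], msg_vec=[3, 7, 0, 0]; VV[0]=max(VV[0],msg_vec) then VV[0][0]++ -> VV[0]=[5, 7, 0, 0]
Event 4 stamp: [3, 2, 0, 0]
Event 7 stamp: [3, 5, 0, 0]
[3, 2, 0, 0] <= [3, 5, 0, 0]? True. Equal? False. Happens-before: True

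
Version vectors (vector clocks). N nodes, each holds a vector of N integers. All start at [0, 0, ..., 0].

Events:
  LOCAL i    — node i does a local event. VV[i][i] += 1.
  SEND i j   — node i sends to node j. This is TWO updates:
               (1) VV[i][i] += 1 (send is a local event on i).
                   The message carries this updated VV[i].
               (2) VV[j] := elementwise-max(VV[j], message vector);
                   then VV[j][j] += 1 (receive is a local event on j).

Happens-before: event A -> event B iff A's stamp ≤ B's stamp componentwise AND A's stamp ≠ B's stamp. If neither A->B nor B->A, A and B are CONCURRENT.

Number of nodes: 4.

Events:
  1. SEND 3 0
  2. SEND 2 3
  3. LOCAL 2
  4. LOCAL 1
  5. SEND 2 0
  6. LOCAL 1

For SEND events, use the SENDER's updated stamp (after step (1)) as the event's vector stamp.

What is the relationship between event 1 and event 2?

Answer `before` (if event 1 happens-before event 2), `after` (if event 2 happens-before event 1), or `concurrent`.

Answer: concurrent

Derivation:
Initial: VV[0]=[0, 0, 0, 0]
Initial: VV[1]=[0, 0, 0, 0]
Initial: VV[2]=[0, 0, 0, 0]
Initial: VV[3]=[0, 0, 0, 0]
Event 1: SEND 3->0: VV[3][3]++ -> VV[3]=[0, 0, 0, 1], msg_vec=[0, 0, 0, 1]; VV[0]=max(VV[0],msg_vec) then VV[0][0]++ -> VV[0]=[1, 0, 0, 1]
Event 2: SEND 2->3: VV[2][2]++ -> VV[2]=[0, 0, 1, 0], msg_vec=[0, 0, 1, 0]; VV[3]=max(VV[3],msg_vec) then VV[3][3]++ -> VV[3]=[0, 0, 1, 2]
Event 3: LOCAL 2: VV[2][2]++ -> VV[2]=[0, 0, 2, 0]
Event 4: LOCAL 1: VV[1][1]++ -> VV[1]=[0, 1, 0, 0]
Event 5: SEND 2->0: VV[2][2]++ -> VV[2]=[0, 0, 3, 0], msg_vec=[0, 0, 3, 0]; VV[0]=max(VV[0],msg_vec) then VV[0][0]++ -> VV[0]=[2, 0, 3, 1]
Event 6: LOCAL 1: VV[1][1]++ -> VV[1]=[0, 2, 0, 0]
Event 1 stamp: [0, 0, 0, 1]
Event 2 stamp: [0, 0, 1, 0]
[0, 0, 0, 1] <= [0, 0, 1, 0]? False
[0, 0, 1, 0] <= [0, 0, 0, 1]? False
Relation: concurrent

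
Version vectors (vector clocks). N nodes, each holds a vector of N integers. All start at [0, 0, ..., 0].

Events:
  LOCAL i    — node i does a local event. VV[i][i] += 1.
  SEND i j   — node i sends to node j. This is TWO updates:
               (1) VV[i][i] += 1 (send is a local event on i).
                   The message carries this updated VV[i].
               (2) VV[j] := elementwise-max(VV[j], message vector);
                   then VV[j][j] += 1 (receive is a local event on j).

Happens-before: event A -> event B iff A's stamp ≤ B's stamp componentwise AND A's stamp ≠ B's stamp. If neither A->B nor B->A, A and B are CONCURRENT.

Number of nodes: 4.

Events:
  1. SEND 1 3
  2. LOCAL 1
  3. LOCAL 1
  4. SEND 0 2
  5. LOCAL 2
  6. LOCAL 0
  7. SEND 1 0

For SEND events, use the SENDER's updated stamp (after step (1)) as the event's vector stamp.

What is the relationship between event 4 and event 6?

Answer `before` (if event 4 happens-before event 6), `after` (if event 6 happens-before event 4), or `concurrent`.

Answer: before

Derivation:
Initial: VV[0]=[0, 0, 0, 0]
Initial: VV[1]=[0, 0, 0, 0]
Initial: VV[2]=[0, 0, 0, 0]
Initial: VV[3]=[0, 0, 0, 0]
Event 1: SEND 1->3: VV[1][1]++ -> VV[1]=[0, 1, 0, 0], msg_vec=[0, 1, 0, 0]; VV[3]=max(VV[3],msg_vec) then VV[3][3]++ -> VV[3]=[0, 1, 0, 1]
Event 2: LOCAL 1: VV[1][1]++ -> VV[1]=[0, 2, 0, 0]
Event 3: LOCAL 1: VV[1][1]++ -> VV[1]=[0, 3, 0, 0]
Event 4: SEND 0->2: VV[0][0]++ -> VV[0]=[1, 0, 0, 0], msg_vec=[1, 0, 0, 0]; VV[2]=max(VV[2],msg_vec) then VV[2][2]++ -> VV[2]=[1, 0, 1, 0]
Event 5: LOCAL 2: VV[2][2]++ -> VV[2]=[1, 0, 2, 0]
Event 6: LOCAL 0: VV[0][0]++ -> VV[0]=[2, 0, 0, 0]
Event 7: SEND 1->0: VV[1][1]++ -> VV[1]=[0, 4, 0, 0], msg_vec=[0, 4, 0, 0]; VV[0]=max(VV[0],msg_vec) then VV[0][0]++ -> VV[0]=[3, 4, 0, 0]
Event 4 stamp: [1, 0, 0, 0]
Event 6 stamp: [2, 0, 0, 0]
[1, 0, 0, 0] <= [2, 0, 0, 0]? True
[2, 0, 0, 0] <= [1, 0, 0, 0]? False
Relation: before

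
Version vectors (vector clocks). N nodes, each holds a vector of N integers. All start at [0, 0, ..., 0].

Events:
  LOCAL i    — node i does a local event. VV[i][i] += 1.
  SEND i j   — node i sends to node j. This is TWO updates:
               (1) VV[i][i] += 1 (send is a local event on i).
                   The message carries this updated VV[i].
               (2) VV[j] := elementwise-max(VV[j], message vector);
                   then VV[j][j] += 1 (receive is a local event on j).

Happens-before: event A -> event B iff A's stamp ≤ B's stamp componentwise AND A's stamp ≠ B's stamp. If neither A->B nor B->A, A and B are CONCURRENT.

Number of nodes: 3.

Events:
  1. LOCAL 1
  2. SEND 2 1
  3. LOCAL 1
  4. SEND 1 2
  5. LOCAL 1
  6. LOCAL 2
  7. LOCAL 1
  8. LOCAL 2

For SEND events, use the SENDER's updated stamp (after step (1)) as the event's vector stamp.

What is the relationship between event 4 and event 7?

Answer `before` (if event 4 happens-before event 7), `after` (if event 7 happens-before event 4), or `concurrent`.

Initial: VV[0]=[0, 0, 0]
Initial: VV[1]=[0, 0, 0]
Initial: VV[2]=[0, 0, 0]
Event 1: LOCAL 1: VV[1][1]++ -> VV[1]=[0, 1, 0]
Event 2: SEND 2->1: VV[2][2]++ -> VV[2]=[0, 0, 1], msg_vec=[0, 0, 1]; VV[1]=max(VV[1],msg_vec) then VV[1][1]++ -> VV[1]=[0, 2, 1]
Event 3: LOCAL 1: VV[1][1]++ -> VV[1]=[0, 3, 1]
Event 4: SEND 1->2: VV[1][1]++ -> VV[1]=[0, 4, 1], msg_vec=[0, 4, 1]; VV[2]=max(VV[2],msg_vec) then VV[2][2]++ -> VV[2]=[0, 4, 2]
Event 5: LOCAL 1: VV[1][1]++ -> VV[1]=[0, 5, 1]
Event 6: LOCAL 2: VV[2][2]++ -> VV[2]=[0, 4, 3]
Event 7: LOCAL 1: VV[1][1]++ -> VV[1]=[0, 6, 1]
Event 8: LOCAL 2: VV[2][2]++ -> VV[2]=[0, 4, 4]
Event 4 stamp: [0, 4, 1]
Event 7 stamp: [0, 6, 1]
[0, 4, 1] <= [0, 6, 1]? True
[0, 6, 1] <= [0, 4, 1]? False
Relation: before

Answer: before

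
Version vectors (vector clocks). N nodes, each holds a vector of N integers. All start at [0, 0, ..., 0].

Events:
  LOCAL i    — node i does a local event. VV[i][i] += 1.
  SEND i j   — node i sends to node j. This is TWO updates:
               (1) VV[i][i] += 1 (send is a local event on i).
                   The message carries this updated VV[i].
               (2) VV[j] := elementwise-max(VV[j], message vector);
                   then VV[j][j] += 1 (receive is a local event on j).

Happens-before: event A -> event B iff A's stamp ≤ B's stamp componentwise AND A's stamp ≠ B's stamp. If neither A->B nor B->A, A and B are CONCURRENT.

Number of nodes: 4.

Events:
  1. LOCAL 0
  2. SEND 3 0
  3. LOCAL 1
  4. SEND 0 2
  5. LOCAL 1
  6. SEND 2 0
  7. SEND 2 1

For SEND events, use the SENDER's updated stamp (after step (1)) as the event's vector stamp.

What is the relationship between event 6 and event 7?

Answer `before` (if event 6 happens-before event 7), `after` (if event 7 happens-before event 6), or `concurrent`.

Answer: before

Derivation:
Initial: VV[0]=[0, 0, 0, 0]
Initial: VV[1]=[0, 0, 0, 0]
Initial: VV[2]=[0, 0, 0, 0]
Initial: VV[3]=[0, 0, 0, 0]
Event 1: LOCAL 0: VV[0][0]++ -> VV[0]=[1, 0, 0, 0]
Event 2: SEND 3->0: VV[3][3]++ -> VV[3]=[0, 0, 0, 1], msg_vec=[0, 0, 0, 1]; VV[0]=max(VV[0],msg_vec) then VV[0][0]++ -> VV[0]=[2, 0, 0, 1]
Event 3: LOCAL 1: VV[1][1]++ -> VV[1]=[0, 1, 0, 0]
Event 4: SEND 0->2: VV[0][0]++ -> VV[0]=[3, 0, 0, 1], msg_vec=[3, 0, 0, 1]; VV[2]=max(VV[2],msg_vec) then VV[2][2]++ -> VV[2]=[3, 0, 1, 1]
Event 5: LOCAL 1: VV[1][1]++ -> VV[1]=[0, 2, 0, 0]
Event 6: SEND 2->0: VV[2][2]++ -> VV[2]=[3, 0, 2, 1], msg_vec=[3, 0, 2, 1]; VV[0]=max(VV[0],msg_vec) then VV[0][0]++ -> VV[0]=[4, 0, 2, 1]
Event 7: SEND 2->1: VV[2][2]++ -> VV[2]=[3, 0, 3, 1], msg_vec=[3, 0, 3, 1]; VV[1]=max(VV[1],msg_vec) then VV[1][1]++ -> VV[1]=[3, 3, 3, 1]
Event 6 stamp: [3, 0, 2, 1]
Event 7 stamp: [3, 0, 3, 1]
[3, 0, 2, 1] <= [3, 0, 3, 1]? True
[3, 0, 3, 1] <= [3, 0, 2, 1]? False
Relation: before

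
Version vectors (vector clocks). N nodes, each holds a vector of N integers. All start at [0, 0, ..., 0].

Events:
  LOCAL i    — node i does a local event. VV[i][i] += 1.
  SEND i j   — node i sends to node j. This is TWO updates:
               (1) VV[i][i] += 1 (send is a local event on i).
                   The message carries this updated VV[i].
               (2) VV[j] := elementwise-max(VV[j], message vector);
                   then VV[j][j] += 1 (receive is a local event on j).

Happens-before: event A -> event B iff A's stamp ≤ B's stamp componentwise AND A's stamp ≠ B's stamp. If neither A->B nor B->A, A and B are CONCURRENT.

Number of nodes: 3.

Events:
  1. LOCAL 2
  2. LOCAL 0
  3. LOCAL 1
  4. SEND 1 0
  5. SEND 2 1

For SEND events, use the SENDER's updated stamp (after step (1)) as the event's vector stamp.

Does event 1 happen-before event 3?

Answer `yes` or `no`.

Initial: VV[0]=[0, 0, 0]
Initial: VV[1]=[0, 0, 0]
Initial: VV[2]=[0, 0, 0]
Event 1: LOCAL 2: VV[2][2]++ -> VV[2]=[0, 0, 1]
Event 2: LOCAL 0: VV[0][0]++ -> VV[0]=[1, 0, 0]
Event 3: LOCAL 1: VV[1][1]++ -> VV[1]=[0, 1, 0]
Event 4: SEND 1->0: VV[1][1]++ -> VV[1]=[0, 2, 0], msg_vec=[0, 2, 0]; VV[0]=max(VV[0],msg_vec) then VV[0][0]++ -> VV[0]=[2, 2, 0]
Event 5: SEND 2->1: VV[2][2]++ -> VV[2]=[0, 0, 2], msg_vec=[0, 0, 2]; VV[1]=max(VV[1],msg_vec) then VV[1][1]++ -> VV[1]=[0, 3, 2]
Event 1 stamp: [0, 0, 1]
Event 3 stamp: [0, 1, 0]
[0, 0, 1] <= [0, 1, 0]? False. Equal? False. Happens-before: False

Answer: no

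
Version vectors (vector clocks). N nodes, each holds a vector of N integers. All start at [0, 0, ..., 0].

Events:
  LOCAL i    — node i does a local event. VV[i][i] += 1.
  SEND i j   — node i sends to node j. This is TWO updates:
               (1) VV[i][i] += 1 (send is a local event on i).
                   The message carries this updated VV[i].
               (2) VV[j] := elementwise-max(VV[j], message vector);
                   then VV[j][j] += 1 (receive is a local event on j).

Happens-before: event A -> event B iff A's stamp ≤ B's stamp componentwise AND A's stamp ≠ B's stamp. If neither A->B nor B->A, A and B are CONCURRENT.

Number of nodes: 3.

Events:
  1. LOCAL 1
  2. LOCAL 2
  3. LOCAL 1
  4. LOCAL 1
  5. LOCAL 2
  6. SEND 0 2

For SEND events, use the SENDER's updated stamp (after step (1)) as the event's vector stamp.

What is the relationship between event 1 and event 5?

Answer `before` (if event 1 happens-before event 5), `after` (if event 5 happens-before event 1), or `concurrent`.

Answer: concurrent

Derivation:
Initial: VV[0]=[0, 0, 0]
Initial: VV[1]=[0, 0, 0]
Initial: VV[2]=[0, 0, 0]
Event 1: LOCAL 1: VV[1][1]++ -> VV[1]=[0, 1, 0]
Event 2: LOCAL 2: VV[2][2]++ -> VV[2]=[0, 0, 1]
Event 3: LOCAL 1: VV[1][1]++ -> VV[1]=[0, 2, 0]
Event 4: LOCAL 1: VV[1][1]++ -> VV[1]=[0, 3, 0]
Event 5: LOCAL 2: VV[2][2]++ -> VV[2]=[0, 0, 2]
Event 6: SEND 0->2: VV[0][0]++ -> VV[0]=[1, 0, 0], msg_vec=[1, 0, 0]; VV[2]=max(VV[2],msg_vec) then VV[2][2]++ -> VV[2]=[1, 0, 3]
Event 1 stamp: [0, 1, 0]
Event 5 stamp: [0, 0, 2]
[0, 1, 0] <= [0, 0, 2]? False
[0, 0, 2] <= [0, 1, 0]? False
Relation: concurrent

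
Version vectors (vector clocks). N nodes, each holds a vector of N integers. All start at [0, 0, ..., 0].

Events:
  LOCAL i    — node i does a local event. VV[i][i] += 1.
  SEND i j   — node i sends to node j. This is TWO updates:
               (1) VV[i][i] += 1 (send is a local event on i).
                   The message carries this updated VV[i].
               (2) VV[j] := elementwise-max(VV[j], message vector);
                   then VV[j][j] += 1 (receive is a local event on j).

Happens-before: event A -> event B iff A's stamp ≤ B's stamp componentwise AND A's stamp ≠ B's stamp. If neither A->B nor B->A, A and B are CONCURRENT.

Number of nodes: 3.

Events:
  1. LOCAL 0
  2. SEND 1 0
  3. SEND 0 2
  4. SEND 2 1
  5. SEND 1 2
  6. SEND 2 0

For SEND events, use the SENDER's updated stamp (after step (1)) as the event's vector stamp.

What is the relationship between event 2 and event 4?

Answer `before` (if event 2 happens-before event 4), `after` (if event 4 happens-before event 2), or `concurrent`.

Initial: VV[0]=[0, 0, 0]
Initial: VV[1]=[0, 0, 0]
Initial: VV[2]=[0, 0, 0]
Event 1: LOCAL 0: VV[0][0]++ -> VV[0]=[1, 0, 0]
Event 2: SEND 1->0: VV[1][1]++ -> VV[1]=[0, 1, 0], msg_vec=[0, 1, 0]; VV[0]=max(VV[0],msg_vec) then VV[0][0]++ -> VV[0]=[2, 1, 0]
Event 3: SEND 0->2: VV[0][0]++ -> VV[0]=[3, 1, 0], msg_vec=[3, 1, 0]; VV[2]=max(VV[2],msg_vec) then VV[2][2]++ -> VV[2]=[3, 1, 1]
Event 4: SEND 2->1: VV[2][2]++ -> VV[2]=[3, 1, 2], msg_vec=[3, 1, 2]; VV[1]=max(VV[1],msg_vec) then VV[1][1]++ -> VV[1]=[3, 2, 2]
Event 5: SEND 1->2: VV[1][1]++ -> VV[1]=[3, 3, 2], msg_vec=[3, 3, 2]; VV[2]=max(VV[2],msg_vec) then VV[2][2]++ -> VV[2]=[3, 3, 3]
Event 6: SEND 2->0: VV[2][2]++ -> VV[2]=[3, 3, 4], msg_vec=[3, 3, 4]; VV[0]=max(VV[0],msg_vec) then VV[0][0]++ -> VV[0]=[4, 3, 4]
Event 2 stamp: [0, 1, 0]
Event 4 stamp: [3, 1, 2]
[0, 1, 0] <= [3, 1, 2]? True
[3, 1, 2] <= [0, 1, 0]? False
Relation: before

Answer: before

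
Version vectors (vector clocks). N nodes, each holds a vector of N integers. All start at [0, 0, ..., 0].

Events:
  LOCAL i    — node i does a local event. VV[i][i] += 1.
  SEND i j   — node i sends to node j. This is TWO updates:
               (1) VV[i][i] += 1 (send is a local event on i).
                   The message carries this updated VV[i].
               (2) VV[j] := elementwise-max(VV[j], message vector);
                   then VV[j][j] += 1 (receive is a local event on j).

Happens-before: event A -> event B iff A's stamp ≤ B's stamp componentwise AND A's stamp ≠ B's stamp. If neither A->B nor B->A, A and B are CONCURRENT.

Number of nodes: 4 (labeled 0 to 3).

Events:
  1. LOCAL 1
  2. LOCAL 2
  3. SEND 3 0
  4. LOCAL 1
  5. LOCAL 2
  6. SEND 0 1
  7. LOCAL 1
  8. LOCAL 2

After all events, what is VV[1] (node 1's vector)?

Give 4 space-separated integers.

Initial: VV[0]=[0, 0, 0, 0]
Initial: VV[1]=[0, 0, 0, 0]
Initial: VV[2]=[0, 0, 0, 0]
Initial: VV[3]=[0, 0, 0, 0]
Event 1: LOCAL 1: VV[1][1]++ -> VV[1]=[0, 1, 0, 0]
Event 2: LOCAL 2: VV[2][2]++ -> VV[2]=[0, 0, 1, 0]
Event 3: SEND 3->0: VV[3][3]++ -> VV[3]=[0, 0, 0, 1], msg_vec=[0, 0, 0, 1]; VV[0]=max(VV[0],msg_vec) then VV[0][0]++ -> VV[0]=[1, 0, 0, 1]
Event 4: LOCAL 1: VV[1][1]++ -> VV[1]=[0, 2, 0, 0]
Event 5: LOCAL 2: VV[2][2]++ -> VV[2]=[0, 0, 2, 0]
Event 6: SEND 0->1: VV[0][0]++ -> VV[0]=[2, 0, 0, 1], msg_vec=[2, 0, 0, 1]; VV[1]=max(VV[1],msg_vec) then VV[1][1]++ -> VV[1]=[2, 3, 0, 1]
Event 7: LOCAL 1: VV[1][1]++ -> VV[1]=[2, 4, 0, 1]
Event 8: LOCAL 2: VV[2][2]++ -> VV[2]=[0, 0, 3, 0]
Final vectors: VV[0]=[2, 0, 0, 1]; VV[1]=[2, 4, 0, 1]; VV[2]=[0, 0, 3, 0]; VV[3]=[0, 0, 0, 1]

Answer: 2 4 0 1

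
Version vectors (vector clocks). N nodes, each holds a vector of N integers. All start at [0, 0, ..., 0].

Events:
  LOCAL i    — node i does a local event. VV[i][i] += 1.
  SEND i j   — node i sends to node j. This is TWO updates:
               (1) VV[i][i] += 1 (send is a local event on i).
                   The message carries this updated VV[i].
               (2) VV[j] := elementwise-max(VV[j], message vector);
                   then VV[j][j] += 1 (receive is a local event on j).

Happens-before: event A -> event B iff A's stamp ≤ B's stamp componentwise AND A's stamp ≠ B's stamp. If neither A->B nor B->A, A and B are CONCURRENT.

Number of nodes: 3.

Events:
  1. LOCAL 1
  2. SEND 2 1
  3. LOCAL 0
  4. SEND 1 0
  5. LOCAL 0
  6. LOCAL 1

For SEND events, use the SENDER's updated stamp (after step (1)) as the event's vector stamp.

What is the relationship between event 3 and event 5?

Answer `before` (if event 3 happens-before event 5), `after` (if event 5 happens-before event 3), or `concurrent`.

Initial: VV[0]=[0, 0, 0]
Initial: VV[1]=[0, 0, 0]
Initial: VV[2]=[0, 0, 0]
Event 1: LOCAL 1: VV[1][1]++ -> VV[1]=[0, 1, 0]
Event 2: SEND 2->1: VV[2][2]++ -> VV[2]=[0, 0, 1], msg_vec=[0, 0, 1]; VV[1]=max(VV[1],msg_vec) then VV[1][1]++ -> VV[1]=[0, 2, 1]
Event 3: LOCAL 0: VV[0][0]++ -> VV[0]=[1, 0, 0]
Event 4: SEND 1->0: VV[1][1]++ -> VV[1]=[0, 3, 1], msg_vec=[0, 3, 1]; VV[0]=max(VV[0],msg_vec) then VV[0][0]++ -> VV[0]=[2, 3, 1]
Event 5: LOCAL 0: VV[0][0]++ -> VV[0]=[3, 3, 1]
Event 6: LOCAL 1: VV[1][1]++ -> VV[1]=[0, 4, 1]
Event 3 stamp: [1, 0, 0]
Event 5 stamp: [3, 3, 1]
[1, 0, 0] <= [3, 3, 1]? True
[3, 3, 1] <= [1, 0, 0]? False
Relation: before

Answer: before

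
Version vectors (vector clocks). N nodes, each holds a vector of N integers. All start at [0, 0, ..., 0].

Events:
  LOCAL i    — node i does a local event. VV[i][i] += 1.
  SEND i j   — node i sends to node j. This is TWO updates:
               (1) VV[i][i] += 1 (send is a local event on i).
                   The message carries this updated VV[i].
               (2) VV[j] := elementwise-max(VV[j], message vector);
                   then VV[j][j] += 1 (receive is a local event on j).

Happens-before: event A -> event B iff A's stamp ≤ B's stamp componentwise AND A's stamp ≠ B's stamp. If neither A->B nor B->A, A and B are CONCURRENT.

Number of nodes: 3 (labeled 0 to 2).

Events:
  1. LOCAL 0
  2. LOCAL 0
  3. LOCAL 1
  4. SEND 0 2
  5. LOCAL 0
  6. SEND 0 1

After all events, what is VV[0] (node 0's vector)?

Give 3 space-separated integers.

Initial: VV[0]=[0, 0, 0]
Initial: VV[1]=[0, 0, 0]
Initial: VV[2]=[0, 0, 0]
Event 1: LOCAL 0: VV[0][0]++ -> VV[0]=[1, 0, 0]
Event 2: LOCAL 0: VV[0][0]++ -> VV[0]=[2, 0, 0]
Event 3: LOCAL 1: VV[1][1]++ -> VV[1]=[0, 1, 0]
Event 4: SEND 0->2: VV[0][0]++ -> VV[0]=[3, 0, 0], msg_vec=[3, 0, 0]; VV[2]=max(VV[2],msg_vec) then VV[2][2]++ -> VV[2]=[3, 0, 1]
Event 5: LOCAL 0: VV[0][0]++ -> VV[0]=[4, 0, 0]
Event 6: SEND 0->1: VV[0][0]++ -> VV[0]=[5, 0, 0], msg_vec=[5, 0, 0]; VV[1]=max(VV[1],msg_vec) then VV[1][1]++ -> VV[1]=[5, 2, 0]
Final vectors: VV[0]=[5, 0, 0]; VV[1]=[5, 2, 0]; VV[2]=[3, 0, 1]

Answer: 5 0 0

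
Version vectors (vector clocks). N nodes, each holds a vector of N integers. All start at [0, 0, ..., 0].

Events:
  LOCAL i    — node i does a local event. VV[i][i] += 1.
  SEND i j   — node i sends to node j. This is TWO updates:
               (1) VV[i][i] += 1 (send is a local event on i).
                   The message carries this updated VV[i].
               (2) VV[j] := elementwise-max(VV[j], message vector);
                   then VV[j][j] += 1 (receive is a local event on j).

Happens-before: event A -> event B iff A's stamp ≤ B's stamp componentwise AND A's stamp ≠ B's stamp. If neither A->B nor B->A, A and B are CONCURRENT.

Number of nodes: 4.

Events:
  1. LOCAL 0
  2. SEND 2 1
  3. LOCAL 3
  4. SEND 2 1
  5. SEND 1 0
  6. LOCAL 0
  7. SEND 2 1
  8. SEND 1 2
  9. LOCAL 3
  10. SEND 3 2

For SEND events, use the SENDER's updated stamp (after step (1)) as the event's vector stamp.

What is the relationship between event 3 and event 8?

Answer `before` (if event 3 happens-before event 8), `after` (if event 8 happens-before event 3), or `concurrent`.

Initial: VV[0]=[0, 0, 0, 0]
Initial: VV[1]=[0, 0, 0, 0]
Initial: VV[2]=[0, 0, 0, 0]
Initial: VV[3]=[0, 0, 0, 0]
Event 1: LOCAL 0: VV[0][0]++ -> VV[0]=[1, 0, 0, 0]
Event 2: SEND 2->1: VV[2][2]++ -> VV[2]=[0, 0, 1, 0], msg_vec=[0, 0, 1, 0]; VV[1]=max(VV[1],msg_vec) then VV[1][1]++ -> VV[1]=[0, 1, 1, 0]
Event 3: LOCAL 3: VV[3][3]++ -> VV[3]=[0, 0, 0, 1]
Event 4: SEND 2->1: VV[2][2]++ -> VV[2]=[0, 0, 2, 0], msg_vec=[0, 0, 2, 0]; VV[1]=max(VV[1],msg_vec) then VV[1][1]++ -> VV[1]=[0, 2, 2, 0]
Event 5: SEND 1->0: VV[1][1]++ -> VV[1]=[0, 3, 2, 0], msg_vec=[0, 3, 2, 0]; VV[0]=max(VV[0],msg_vec) then VV[0][0]++ -> VV[0]=[2, 3, 2, 0]
Event 6: LOCAL 0: VV[0][0]++ -> VV[0]=[3, 3, 2, 0]
Event 7: SEND 2->1: VV[2][2]++ -> VV[2]=[0, 0, 3, 0], msg_vec=[0, 0, 3, 0]; VV[1]=max(VV[1],msg_vec) then VV[1][1]++ -> VV[1]=[0, 4, 3, 0]
Event 8: SEND 1->2: VV[1][1]++ -> VV[1]=[0, 5, 3, 0], msg_vec=[0, 5, 3, 0]; VV[2]=max(VV[2],msg_vec) then VV[2][2]++ -> VV[2]=[0, 5, 4, 0]
Event 9: LOCAL 3: VV[3][3]++ -> VV[3]=[0, 0, 0, 2]
Event 10: SEND 3->2: VV[3][3]++ -> VV[3]=[0, 0, 0, 3], msg_vec=[0, 0, 0, 3]; VV[2]=max(VV[2],msg_vec) then VV[2][2]++ -> VV[2]=[0, 5, 5, 3]
Event 3 stamp: [0, 0, 0, 1]
Event 8 stamp: [0, 5, 3, 0]
[0, 0, 0, 1] <= [0, 5, 3, 0]? False
[0, 5, 3, 0] <= [0, 0, 0, 1]? False
Relation: concurrent

Answer: concurrent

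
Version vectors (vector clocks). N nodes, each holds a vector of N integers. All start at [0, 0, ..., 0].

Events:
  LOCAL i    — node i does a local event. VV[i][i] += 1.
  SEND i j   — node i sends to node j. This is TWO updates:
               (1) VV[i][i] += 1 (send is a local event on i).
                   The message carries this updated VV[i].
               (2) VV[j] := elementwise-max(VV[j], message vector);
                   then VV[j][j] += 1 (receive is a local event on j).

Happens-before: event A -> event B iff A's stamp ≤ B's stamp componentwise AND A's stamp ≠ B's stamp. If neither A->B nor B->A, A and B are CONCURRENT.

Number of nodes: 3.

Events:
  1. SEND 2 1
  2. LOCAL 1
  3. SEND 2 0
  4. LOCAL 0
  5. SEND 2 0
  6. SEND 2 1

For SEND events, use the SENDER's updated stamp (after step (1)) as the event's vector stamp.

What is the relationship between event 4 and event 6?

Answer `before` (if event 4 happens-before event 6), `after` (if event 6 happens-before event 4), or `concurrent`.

Initial: VV[0]=[0, 0, 0]
Initial: VV[1]=[0, 0, 0]
Initial: VV[2]=[0, 0, 0]
Event 1: SEND 2->1: VV[2][2]++ -> VV[2]=[0, 0, 1], msg_vec=[0, 0, 1]; VV[1]=max(VV[1],msg_vec) then VV[1][1]++ -> VV[1]=[0, 1, 1]
Event 2: LOCAL 1: VV[1][1]++ -> VV[1]=[0, 2, 1]
Event 3: SEND 2->0: VV[2][2]++ -> VV[2]=[0, 0, 2], msg_vec=[0, 0, 2]; VV[0]=max(VV[0],msg_vec) then VV[0][0]++ -> VV[0]=[1, 0, 2]
Event 4: LOCAL 0: VV[0][0]++ -> VV[0]=[2, 0, 2]
Event 5: SEND 2->0: VV[2][2]++ -> VV[2]=[0, 0, 3], msg_vec=[0, 0, 3]; VV[0]=max(VV[0],msg_vec) then VV[0][0]++ -> VV[0]=[3, 0, 3]
Event 6: SEND 2->1: VV[2][2]++ -> VV[2]=[0, 0, 4], msg_vec=[0, 0, 4]; VV[1]=max(VV[1],msg_vec) then VV[1][1]++ -> VV[1]=[0, 3, 4]
Event 4 stamp: [2, 0, 2]
Event 6 stamp: [0, 0, 4]
[2, 0, 2] <= [0, 0, 4]? False
[0, 0, 4] <= [2, 0, 2]? False
Relation: concurrent

Answer: concurrent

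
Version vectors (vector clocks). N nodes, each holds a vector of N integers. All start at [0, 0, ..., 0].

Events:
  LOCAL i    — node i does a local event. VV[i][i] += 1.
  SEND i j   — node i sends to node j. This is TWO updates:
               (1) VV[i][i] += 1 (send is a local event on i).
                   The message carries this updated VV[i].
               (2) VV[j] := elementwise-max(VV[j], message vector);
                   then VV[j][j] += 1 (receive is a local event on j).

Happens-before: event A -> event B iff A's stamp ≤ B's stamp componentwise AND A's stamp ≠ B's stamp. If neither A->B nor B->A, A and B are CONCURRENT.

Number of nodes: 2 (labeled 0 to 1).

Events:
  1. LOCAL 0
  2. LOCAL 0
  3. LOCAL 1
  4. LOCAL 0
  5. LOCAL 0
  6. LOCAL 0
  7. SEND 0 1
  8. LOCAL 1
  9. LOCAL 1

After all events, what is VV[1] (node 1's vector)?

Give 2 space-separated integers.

Answer: 6 4

Derivation:
Initial: VV[0]=[0, 0]
Initial: VV[1]=[0, 0]
Event 1: LOCAL 0: VV[0][0]++ -> VV[0]=[1, 0]
Event 2: LOCAL 0: VV[0][0]++ -> VV[0]=[2, 0]
Event 3: LOCAL 1: VV[1][1]++ -> VV[1]=[0, 1]
Event 4: LOCAL 0: VV[0][0]++ -> VV[0]=[3, 0]
Event 5: LOCAL 0: VV[0][0]++ -> VV[0]=[4, 0]
Event 6: LOCAL 0: VV[0][0]++ -> VV[0]=[5, 0]
Event 7: SEND 0->1: VV[0][0]++ -> VV[0]=[6, 0], msg_vec=[6, 0]; VV[1]=max(VV[1],msg_vec) then VV[1][1]++ -> VV[1]=[6, 2]
Event 8: LOCAL 1: VV[1][1]++ -> VV[1]=[6, 3]
Event 9: LOCAL 1: VV[1][1]++ -> VV[1]=[6, 4]
Final vectors: VV[0]=[6, 0]; VV[1]=[6, 4]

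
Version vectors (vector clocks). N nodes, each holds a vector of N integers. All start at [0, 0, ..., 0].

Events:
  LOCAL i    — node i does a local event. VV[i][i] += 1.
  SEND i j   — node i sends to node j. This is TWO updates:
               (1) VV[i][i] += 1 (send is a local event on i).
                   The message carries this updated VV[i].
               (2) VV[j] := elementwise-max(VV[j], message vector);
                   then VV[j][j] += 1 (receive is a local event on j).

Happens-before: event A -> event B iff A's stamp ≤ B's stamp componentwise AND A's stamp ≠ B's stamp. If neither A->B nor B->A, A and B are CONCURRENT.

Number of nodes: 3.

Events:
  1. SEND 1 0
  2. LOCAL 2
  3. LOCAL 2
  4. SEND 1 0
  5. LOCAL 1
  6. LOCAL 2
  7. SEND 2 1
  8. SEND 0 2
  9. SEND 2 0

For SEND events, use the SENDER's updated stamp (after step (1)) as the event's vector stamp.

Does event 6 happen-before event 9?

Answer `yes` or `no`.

Initial: VV[0]=[0, 0, 0]
Initial: VV[1]=[0, 0, 0]
Initial: VV[2]=[0, 0, 0]
Event 1: SEND 1->0: VV[1][1]++ -> VV[1]=[0, 1, 0], msg_vec=[0, 1, 0]; VV[0]=max(VV[0],msg_vec) then VV[0][0]++ -> VV[0]=[1, 1, 0]
Event 2: LOCAL 2: VV[2][2]++ -> VV[2]=[0, 0, 1]
Event 3: LOCAL 2: VV[2][2]++ -> VV[2]=[0, 0, 2]
Event 4: SEND 1->0: VV[1][1]++ -> VV[1]=[0, 2, 0], msg_vec=[0, 2, 0]; VV[0]=max(VV[0],msg_vec) then VV[0][0]++ -> VV[0]=[2, 2, 0]
Event 5: LOCAL 1: VV[1][1]++ -> VV[1]=[0, 3, 0]
Event 6: LOCAL 2: VV[2][2]++ -> VV[2]=[0, 0, 3]
Event 7: SEND 2->1: VV[2][2]++ -> VV[2]=[0, 0, 4], msg_vec=[0, 0, 4]; VV[1]=max(VV[1],msg_vec) then VV[1][1]++ -> VV[1]=[0, 4, 4]
Event 8: SEND 0->2: VV[0][0]++ -> VV[0]=[3, 2, 0], msg_vec=[3, 2, 0]; VV[2]=max(VV[2],msg_vec) then VV[2][2]++ -> VV[2]=[3, 2, 5]
Event 9: SEND 2->0: VV[2][2]++ -> VV[2]=[3, 2, 6], msg_vec=[3, 2, 6]; VV[0]=max(VV[0],msg_vec) then VV[0][0]++ -> VV[0]=[4, 2, 6]
Event 6 stamp: [0, 0, 3]
Event 9 stamp: [3, 2, 6]
[0, 0, 3] <= [3, 2, 6]? True. Equal? False. Happens-before: True

Answer: yes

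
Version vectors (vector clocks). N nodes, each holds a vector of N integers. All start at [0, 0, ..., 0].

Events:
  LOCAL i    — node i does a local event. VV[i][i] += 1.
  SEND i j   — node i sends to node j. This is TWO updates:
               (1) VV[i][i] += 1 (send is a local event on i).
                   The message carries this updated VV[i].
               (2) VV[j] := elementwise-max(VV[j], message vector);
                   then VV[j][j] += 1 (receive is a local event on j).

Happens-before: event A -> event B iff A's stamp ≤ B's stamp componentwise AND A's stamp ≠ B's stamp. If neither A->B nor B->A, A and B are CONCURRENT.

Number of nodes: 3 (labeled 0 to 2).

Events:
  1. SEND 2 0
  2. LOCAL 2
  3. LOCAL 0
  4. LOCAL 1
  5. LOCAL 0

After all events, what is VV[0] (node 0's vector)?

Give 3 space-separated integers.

Initial: VV[0]=[0, 0, 0]
Initial: VV[1]=[0, 0, 0]
Initial: VV[2]=[0, 0, 0]
Event 1: SEND 2->0: VV[2][2]++ -> VV[2]=[0, 0, 1], msg_vec=[0, 0, 1]; VV[0]=max(VV[0],msg_vec) then VV[0][0]++ -> VV[0]=[1, 0, 1]
Event 2: LOCAL 2: VV[2][2]++ -> VV[2]=[0, 0, 2]
Event 3: LOCAL 0: VV[0][0]++ -> VV[0]=[2, 0, 1]
Event 4: LOCAL 1: VV[1][1]++ -> VV[1]=[0, 1, 0]
Event 5: LOCAL 0: VV[0][0]++ -> VV[0]=[3, 0, 1]
Final vectors: VV[0]=[3, 0, 1]; VV[1]=[0, 1, 0]; VV[2]=[0, 0, 2]

Answer: 3 0 1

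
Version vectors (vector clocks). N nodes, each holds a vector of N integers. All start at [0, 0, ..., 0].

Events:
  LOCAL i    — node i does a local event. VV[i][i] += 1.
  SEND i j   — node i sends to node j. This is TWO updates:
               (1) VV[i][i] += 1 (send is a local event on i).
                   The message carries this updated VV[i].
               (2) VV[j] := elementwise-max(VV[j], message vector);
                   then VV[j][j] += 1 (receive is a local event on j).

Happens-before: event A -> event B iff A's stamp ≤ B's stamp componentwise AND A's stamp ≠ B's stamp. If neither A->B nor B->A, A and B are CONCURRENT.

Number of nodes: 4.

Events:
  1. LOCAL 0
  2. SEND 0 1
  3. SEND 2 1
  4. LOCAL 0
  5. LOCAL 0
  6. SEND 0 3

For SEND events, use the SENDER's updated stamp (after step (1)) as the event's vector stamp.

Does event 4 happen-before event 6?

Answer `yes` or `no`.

Initial: VV[0]=[0, 0, 0, 0]
Initial: VV[1]=[0, 0, 0, 0]
Initial: VV[2]=[0, 0, 0, 0]
Initial: VV[3]=[0, 0, 0, 0]
Event 1: LOCAL 0: VV[0][0]++ -> VV[0]=[1, 0, 0, 0]
Event 2: SEND 0->1: VV[0][0]++ -> VV[0]=[2, 0, 0, 0], msg_vec=[2, 0, 0, 0]; VV[1]=max(VV[1],msg_vec) then VV[1][1]++ -> VV[1]=[2, 1, 0, 0]
Event 3: SEND 2->1: VV[2][2]++ -> VV[2]=[0, 0, 1, 0], msg_vec=[0, 0, 1, 0]; VV[1]=max(VV[1],msg_vec) then VV[1][1]++ -> VV[1]=[2, 2, 1, 0]
Event 4: LOCAL 0: VV[0][0]++ -> VV[0]=[3, 0, 0, 0]
Event 5: LOCAL 0: VV[0][0]++ -> VV[0]=[4, 0, 0, 0]
Event 6: SEND 0->3: VV[0][0]++ -> VV[0]=[5, 0, 0, 0], msg_vec=[5, 0, 0, 0]; VV[3]=max(VV[3],msg_vec) then VV[3][3]++ -> VV[3]=[5, 0, 0, 1]
Event 4 stamp: [3, 0, 0, 0]
Event 6 stamp: [5, 0, 0, 0]
[3, 0, 0, 0] <= [5, 0, 0, 0]? True. Equal? False. Happens-before: True

Answer: yes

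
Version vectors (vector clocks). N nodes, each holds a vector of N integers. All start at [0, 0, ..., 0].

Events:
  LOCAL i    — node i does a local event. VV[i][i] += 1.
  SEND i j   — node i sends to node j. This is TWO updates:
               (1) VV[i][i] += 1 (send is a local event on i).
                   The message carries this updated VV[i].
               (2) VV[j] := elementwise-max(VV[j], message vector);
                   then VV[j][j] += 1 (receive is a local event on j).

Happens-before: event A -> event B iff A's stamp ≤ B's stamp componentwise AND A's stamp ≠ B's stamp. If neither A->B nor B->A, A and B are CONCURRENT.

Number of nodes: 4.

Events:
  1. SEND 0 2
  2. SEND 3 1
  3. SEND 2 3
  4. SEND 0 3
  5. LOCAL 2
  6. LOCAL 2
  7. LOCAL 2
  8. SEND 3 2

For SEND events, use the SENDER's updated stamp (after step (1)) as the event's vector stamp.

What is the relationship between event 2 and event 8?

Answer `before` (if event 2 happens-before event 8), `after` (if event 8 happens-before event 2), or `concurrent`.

Answer: before

Derivation:
Initial: VV[0]=[0, 0, 0, 0]
Initial: VV[1]=[0, 0, 0, 0]
Initial: VV[2]=[0, 0, 0, 0]
Initial: VV[3]=[0, 0, 0, 0]
Event 1: SEND 0->2: VV[0][0]++ -> VV[0]=[1, 0, 0, 0], msg_vec=[1, 0, 0, 0]; VV[2]=max(VV[2],msg_vec) then VV[2][2]++ -> VV[2]=[1, 0, 1, 0]
Event 2: SEND 3->1: VV[3][3]++ -> VV[3]=[0, 0, 0, 1], msg_vec=[0, 0, 0, 1]; VV[1]=max(VV[1],msg_vec) then VV[1][1]++ -> VV[1]=[0, 1, 0, 1]
Event 3: SEND 2->3: VV[2][2]++ -> VV[2]=[1, 0, 2, 0], msg_vec=[1, 0, 2, 0]; VV[3]=max(VV[3],msg_vec) then VV[3][3]++ -> VV[3]=[1, 0, 2, 2]
Event 4: SEND 0->3: VV[0][0]++ -> VV[0]=[2, 0, 0, 0], msg_vec=[2, 0, 0, 0]; VV[3]=max(VV[3],msg_vec) then VV[3][3]++ -> VV[3]=[2, 0, 2, 3]
Event 5: LOCAL 2: VV[2][2]++ -> VV[2]=[1, 0, 3, 0]
Event 6: LOCAL 2: VV[2][2]++ -> VV[2]=[1, 0, 4, 0]
Event 7: LOCAL 2: VV[2][2]++ -> VV[2]=[1, 0, 5, 0]
Event 8: SEND 3->2: VV[3][3]++ -> VV[3]=[2, 0, 2, 4], msg_vec=[2, 0, 2, 4]; VV[2]=max(VV[2],msg_vec) then VV[2][2]++ -> VV[2]=[2, 0, 6, 4]
Event 2 stamp: [0, 0, 0, 1]
Event 8 stamp: [2, 0, 2, 4]
[0, 0, 0, 1] <= [2, 0, 2, 4]? True
[2, 0, 2, 4] <= [0, 0, 0, 1]? False
Relation: before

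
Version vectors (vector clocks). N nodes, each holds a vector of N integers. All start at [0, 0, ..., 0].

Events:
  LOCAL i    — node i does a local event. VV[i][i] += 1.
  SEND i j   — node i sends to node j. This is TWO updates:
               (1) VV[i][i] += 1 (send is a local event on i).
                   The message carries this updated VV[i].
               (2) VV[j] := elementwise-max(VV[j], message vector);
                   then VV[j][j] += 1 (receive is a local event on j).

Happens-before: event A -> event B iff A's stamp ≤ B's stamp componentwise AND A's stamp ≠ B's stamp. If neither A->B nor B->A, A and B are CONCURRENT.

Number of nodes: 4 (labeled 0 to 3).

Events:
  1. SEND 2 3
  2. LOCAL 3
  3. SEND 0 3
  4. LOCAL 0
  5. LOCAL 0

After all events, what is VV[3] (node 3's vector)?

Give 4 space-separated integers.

Initial: VV[0]=[0, 0, 0, 0]
Initial: VV[1]=[0, 0, 0, 0]
Initial: VV[2]=[0, 0, 0, 0]
Initial: VV[3]=[0, 0, 0, 0]
Event 1: SEND 2->3: VV[2][2]++ -> VV[2]=[0, 0, 1, 0], msg_vec=[0, 0, 1, 0]; VV[3]=max(VV[3],msg_vec) then VV[3][3]++ -> VV[3]=[0, 0, 1, 1]
Event 2: LOCAL 3: VV[3][3]++ -> VV[3]=[0, 0, 1, 2]
Event 3: SEND 0->3: VV[0][0]++ -> VV[0]=[1, 0, 0, 0], msg_vec=[1, 0, 0, 0]; VV[3]=max(VV[3],msg_vec) then VV[3][3]++ -> VV[3]=[1, 0, 1, 3]
Event 4: LOCAL 0: VV[0][0]++ -> VV[0]=[2, 0, 0, 0]
Event 5: LOCAL 0: VV[0][0]++ -> VV[0]=[3, 0, 0, 0]
Final vectors: VV[0]=[3, 0, 0, 0]; VV[1]=[0, 0, 0, 0]; VV[2]=[0, 0, 1, 0]; VV[3]=[1, 0, 1, 3]

Answer: 1 0 1 3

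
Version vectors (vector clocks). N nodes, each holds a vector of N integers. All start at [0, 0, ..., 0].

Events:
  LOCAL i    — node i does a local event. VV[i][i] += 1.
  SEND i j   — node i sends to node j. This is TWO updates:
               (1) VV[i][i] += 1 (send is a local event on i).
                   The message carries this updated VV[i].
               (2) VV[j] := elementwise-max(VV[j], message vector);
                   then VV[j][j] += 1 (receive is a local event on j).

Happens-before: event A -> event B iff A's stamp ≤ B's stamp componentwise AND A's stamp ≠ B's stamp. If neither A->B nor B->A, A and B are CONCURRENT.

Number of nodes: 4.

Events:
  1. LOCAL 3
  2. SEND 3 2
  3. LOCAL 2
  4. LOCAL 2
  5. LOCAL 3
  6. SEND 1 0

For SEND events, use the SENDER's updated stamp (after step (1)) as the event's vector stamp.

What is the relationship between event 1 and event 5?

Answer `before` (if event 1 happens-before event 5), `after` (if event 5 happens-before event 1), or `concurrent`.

Answer: before

Derivation:
Initial: VV[0]=[0, 0, 0, 0]
Initial: VV[1]=[0, 0, 0, 0]
Initial: VV[2]=[0, 0, 0, 0]
Initial: VV[3]=[0, 0, 0, 0]
Event 1: LOCAL 3: VV[3][3]++ -> VV[3]=[0, 0, 0, 1]
Event 2: SEND 3->2: VV[3][3]++ -> VV[3]=[0, 0, 0, 2], msg_vec=[0, 0, 0, 2]; VV[2]=max(VV[2],msg_vec) then VV[2][2]++ -> VV[2]=[0, 0, 1, 2]
Event 3: LOCAL 2: VV[2][2]++ -> VV[2]=[0, 0, 2, 2]
Event 4: LOCAL 2: VV[2][2]++ -> VV[2]=[0, 0, 3, 2]
Event 5: LOCAL 3: VV[3][3]++ -> VV[3]=[0, 0, 0, 3]
Event 6: SEND 1->0: VV[1][1]++ -> VV[1]=[0, 1, 0, 0], msg_vec=[0, 1, 0, 0]; VV[0]=max(VV[0],msg_vec) then VV[0][0]++ -> VV[0]=[1, 1, 0, 0]
Event 1 stamp: [0, 0, 0, 1]
Event 5 stamp: [0, 0, 0, 3]
[0, 0, 0, 1] <= [0, 0, 0, 3]? True
[0, 0, 0, 3] <= [0, 0, 0, 1]? False
Relation: before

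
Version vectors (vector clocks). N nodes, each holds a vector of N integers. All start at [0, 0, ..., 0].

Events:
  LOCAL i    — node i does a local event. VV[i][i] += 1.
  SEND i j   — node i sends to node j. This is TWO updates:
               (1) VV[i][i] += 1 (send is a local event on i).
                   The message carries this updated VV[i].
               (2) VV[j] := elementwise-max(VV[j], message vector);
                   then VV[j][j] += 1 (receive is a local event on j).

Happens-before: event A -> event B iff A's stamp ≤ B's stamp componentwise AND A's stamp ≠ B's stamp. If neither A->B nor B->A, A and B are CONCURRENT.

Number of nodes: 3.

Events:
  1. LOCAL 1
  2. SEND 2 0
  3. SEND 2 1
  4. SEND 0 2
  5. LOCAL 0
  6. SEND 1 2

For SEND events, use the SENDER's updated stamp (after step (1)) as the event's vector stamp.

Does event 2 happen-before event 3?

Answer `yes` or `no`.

Answer: yes

Derivation:
Initial: VV[0]=[0, 0, 0]
Initial: VV[1]=[0, 0, 0]
Initial: VV[2]=[0, 0, 0]
Event 1: LOCAL 1: VV[1][1]++ -> VV[1]=[0, 1, 0]
Event 2: SEND 2->0: VV[2][2]++ -> VV[2]=[0, 0, 1], msg_vec=[0, 0, 1]; VV[0]=max(VV[0],msg_vec) then VV[0][0]++ -> VV[0]=[1, 0, 1]
Event 3: SEND 2->1: VV[2][2]++ -> VV[2]=[0, 0, 2], msg_vec=[0, 0, 2]; VV[1]=max(VV[1],msg_vec) then VV[1][1]++ -> VV[1]=[0, 2, 2]
Event 4: SEND 0->2: VV[0][0]++ -> VV[0]=[2, 0, 1], msg_vec=[2, 0, 1]; VV[2]=max(VV[2],msg_vec) then VV[2][2]++ -> VV[2]=[2, 0, 3]
Event 5: LOCAL 0: VV[0][0]++ -> VV[0]=[3, 0, 1]
Event 6: SEND 1->2: VV[1][1]++ -> VV[1]=[0, 3, 2], msg_vec=[0, 3, 2]; VV[2]=max(VV[2],msg_vec) then VV[2][2]++ -> VV[2]=[2, 3, 4]
Event 2 stamp: [0, 0, 1]
Event 3 stamp: [0, 0, 2]
[0, 0, 1] <= [0, 0, 2]? True. Equal? False. Happens-before: True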